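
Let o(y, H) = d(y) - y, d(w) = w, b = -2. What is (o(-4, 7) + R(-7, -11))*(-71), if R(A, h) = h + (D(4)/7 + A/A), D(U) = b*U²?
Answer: 7242/7 ≈ 1034.6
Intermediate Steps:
D(U) = -2*U²
R(A, h) = -25/7 + h (R(A, h) = h + (-2*4²/7 + A/A) = h + (-2*16*(⅐) + 1) = h + (-32*⅐ + 1) = h + (-32/7 + 1) = h - 25/7 = -25/7 + h)
o(y, H) = 0 (o(y, H) = y - y = 0)
(o(-4, 7) + R(-7, -11))*(-71) = (0 + (-25/7 - 11))*(-71) = (0 - 102/7)*(-71) = -102/7*(-71) = 7242/7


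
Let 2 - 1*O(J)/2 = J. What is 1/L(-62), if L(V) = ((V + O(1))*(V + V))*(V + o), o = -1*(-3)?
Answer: -1/438960 ≈ -2.2781e-6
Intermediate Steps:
o = 3
O(J) = 4 - 2*J
L(V) = 2*V*(2 + V)*(3 + V) (L(V) = ((V + (4 - 2*1))*(V + V))*(V + 3) = ((V + (4 - 2))*(2*V))*(3 + V) = ((V + 2)*(2*V))*(3 + V) = ((2 + V)*(2*V))*(3 + V) = (2*V*(2 + V))*(3 + V) = 2*V*(2 + V)*(3 + V))
1/L(-62) = 1/(2*(-62)*(6 + (-62)² + 5*(-62))) = 1/(2*(-62)*(6 + 3844 - 310)) = 1/(2*(-62)*3540) = 1/(-438960) = -1/438960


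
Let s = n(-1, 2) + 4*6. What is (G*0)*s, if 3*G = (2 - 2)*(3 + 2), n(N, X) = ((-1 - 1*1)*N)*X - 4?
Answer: 0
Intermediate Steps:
n(N, X) = -4 - 2*N*X (n(N, X) = ((-1 - 1)*N)*X - 4 = (-2*N)*X - 4 = -2*N*X - 4 = -4 - 2*N*X)
s = 24 (s = (-4 - 2*(-1)*2) + 4*6 = (-4 + 4) + 24 = 0 + 24 = 24)
G = 0 (G = ((2 - 2)*(3 + 2))/3 = (0*5)/3 = (1/3)*0 = 0)
(G*0)*s = (0*0)*24 = 0*24 = 0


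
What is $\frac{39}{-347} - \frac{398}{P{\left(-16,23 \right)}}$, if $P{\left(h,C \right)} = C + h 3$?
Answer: $\frac{137131}{8675} \approx 15.808$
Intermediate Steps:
$P{\left(h,C \right)} = C + 3 h$
$\frac{39}{-347} - \frac{398}{P{\left(-16,23 \right)}} = \frac{39}{-347} - \frac{398}{23 + 3 \left(-16\right)} = 39 \left(- \frac{1}{347}\right) - \frac{398}{23 - 48} = - \frac{39}{347} - \frac{398}{-25} = - \frac{39}{347} - - \frac{398}{25} = - \frac{39}{347} + \frac{398}{25} = \frac{137131}{8675}$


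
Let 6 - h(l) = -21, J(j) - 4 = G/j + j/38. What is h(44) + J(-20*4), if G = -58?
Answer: 22511/760 ≈ 29.620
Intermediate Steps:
J(j) = 4 - 58/j + j/38 (J(j) = 4 + (-58/j + j/38) = 4 - 58/j + j/38)
h(l) = 27 (h(l) = 6 - 1*(-21) = 6 + 21 = 27)
h(44) + J(-20*4) = 27 + (4 - 58/((-20*4)) + (-20*4)/38) = 27 + (4 - 58/(-80) + (1/38)*(-80)) = 27 + (4 - 58*(-1/80) - 40/19) = 27 + (4 + 29/40 - 40/19) = 27 + 1991/760 = 22511/760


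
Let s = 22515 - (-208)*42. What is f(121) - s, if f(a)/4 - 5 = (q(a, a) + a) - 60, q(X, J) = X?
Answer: -30503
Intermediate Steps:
s = 31251 (s = 22515 - 1*(-8736) = 22515 + 8736 = 31251)
f(a) = -220 + 8*a (f(a) = 20 + 4*((a + a) - 60) = 20 + 4*(2*a - 60) = 20 + 4*(-60 + 2*a) = 20 + (-240 + 8*a) = -220 + 8*a)
f(121) - s = (-220 + 8*121) - 1*31251 = (-220 + 968) - 31251 = 748 - 31251 = -30503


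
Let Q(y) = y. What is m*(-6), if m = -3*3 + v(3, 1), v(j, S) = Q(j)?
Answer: 36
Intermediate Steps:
v(j, S) = j
m = -6 (m = -3*3 + 3 = -9 + 3 = -6)
m*(-6) = -6*(-6) = 36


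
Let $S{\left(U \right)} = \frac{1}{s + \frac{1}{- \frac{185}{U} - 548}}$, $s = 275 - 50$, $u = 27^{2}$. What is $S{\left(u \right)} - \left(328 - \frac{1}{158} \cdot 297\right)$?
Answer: $- \frac{2316792281563}{7104201084} \approx -326.12$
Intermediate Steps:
$u = 729$
$s = 225$ ($s = 275 - 50 = 225$)
$S{\left(U \right)} = \frac{1}{225 + \frac{1}{-548 - \frac{185}{U}}}$ ($S{\left(U \right)} = \frac{1}{225 + \frac{1}{- \frac{185}{U} - 548}} = \frac{1}{225 + \frac{1}{-548 - \frac{185}{U}}}$)
$S{\left(u \right)} - \left(328 - \frac{1}{158} \cdot 297\right) = \frac{185 + 548 \cdot 729}{41625 + 123299 \cdot 729} - \left(328 - \frac{1}{158} \cdot 297\right) = \frac{185 + 399492}{41625 + 89884971} + \left(-328 + \frac{1}{158} \cdot 297\right) = \frac{1}{89926596} \cdot 399677 + \left(-328 + \frac{297}{158}\right) = \frac{1}{89926596} \cdot 399677 - \frac{51527}{158} = \frac{399677}{89926596} - \frac{51527}{158} = - \frac{2316792281563}{7104201084}$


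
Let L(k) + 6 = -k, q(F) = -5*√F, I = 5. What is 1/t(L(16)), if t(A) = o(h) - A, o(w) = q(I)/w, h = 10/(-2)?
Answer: 22/479 - √5/479 ≈ 0.041261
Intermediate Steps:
h = -5 (h = 10*(-½) = -5)
o(w) = -5*√5/w (o(w) = (-5*√5)/w = -5*√5/w)
L(k) = -6 - k
t(A) = √5 - A (t(A) = -5*√5/(-5) - A = -5*√5*(-⅕) - A = √5 - A)
1/t(L(16)) = 1/(√5 - (-6 - 1*16)) = 1/(√5 - (-6 - 16)) = 1/(√5 - 1*(-22)) = 1/(√5 + 22) = 1/(22 + √5)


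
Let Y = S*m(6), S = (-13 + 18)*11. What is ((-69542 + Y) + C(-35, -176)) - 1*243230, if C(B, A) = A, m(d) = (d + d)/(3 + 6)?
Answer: -938624/3 ≈ -3.1287e+5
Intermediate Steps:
m(d) = 2*d/9 (m(d) = (2*d)/9 = (2*d)*(1/9) = 2*d/9)
S = 55 (S = 5*11 = 55)
Y = 220/3 (Y = 55*((2/9)*6) = 55*(4/3) = 220/3 ≈ 73.333)
((-69542 + Y) + C(-35, -176)) - 1*243230 = ((-69542 + 220/3) - 176) - 1*243230 = (-208406/3 - 176) - 243230 = -208934/3 - 243230 = -938624/3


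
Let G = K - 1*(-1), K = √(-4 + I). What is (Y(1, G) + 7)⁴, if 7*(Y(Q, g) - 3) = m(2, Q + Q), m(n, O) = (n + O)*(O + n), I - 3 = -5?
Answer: 54700816/2401 ≈ 22783.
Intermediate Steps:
I = -2 (I = 3 - 5 = -2)
K = I*√6 (K = √(-4 - 2) = √(-6) = I*√6 ≈ 2.4495*I)
G = 1 + I*√6 (G = I*√6 - 1*(-1) = I*√6 + 1 = 1 + I*√6 ≈ 1.0 + 2.4495*I)
m(n, O) = (O + n)² (m(n, O) = (O + n)*(O + n) = (O + n)²)
Y(Q, g) = 3 + (2 + 2*Q)²/7 (Y(Q, g) = 3 + ((Q + Q) + 2)²/7 = 3 + (2*Q + 2)²/7 = 3 + (2 + 2*Q)²/7)
(Y(1, G) + 7)⁴ = ((3 + 4*(1 + 1)²/7) + 7)⁴ = ((3 + (4/7)*2²) + 7)⁴ = ((3 + (4/7)*4) + 7)⁴ = ((3 + 16/7) + 7)⁴ = (37/7 + 7)⁴ = (86/7)⁴ = 54700816/2401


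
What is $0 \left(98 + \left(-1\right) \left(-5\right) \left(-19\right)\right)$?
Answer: $0$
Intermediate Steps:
$0 \left(98 + \left(-1\right) \left(-5\right) \left(-19\right)\right) = 0 \left(98 + 5 \left(-19\right)\right) = 0 \left(98 - 95\right) = 0 \cdot 3 = 0$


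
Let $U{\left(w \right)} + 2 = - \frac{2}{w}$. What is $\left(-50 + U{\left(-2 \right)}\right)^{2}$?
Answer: $2601$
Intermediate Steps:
$U{\left(w \right)} = -2 - \frac{2}{w}$
$\left(-50 + U{\left(-2 \right)}\right)^{2} = \left(-50 - \left(2 + \frac{2}{-2}\right)\right)^{2} = \left(-50 - 1\right)^{2} = \left(-51\right)^{2} = 2601$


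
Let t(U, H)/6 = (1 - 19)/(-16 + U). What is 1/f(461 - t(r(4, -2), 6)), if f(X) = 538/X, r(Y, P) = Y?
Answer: 226/269 ≈ 0.84015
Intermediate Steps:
t(U, H) = -108/(-16 + U) (t(U, H) = 6*((1 - 19)/(-16 + U)) = 6*(-18/(-16 + U)) = -108/(-16 + U))
1/f(461 - t(r(4, -2), 6)) = 1/(538/(461 - (-108)/(-16 + 4))) = 1/(538/(461 - (-108)/(-12))) = 1/(538/(461 - (-108)*(-1)/12)) = 1/(538/(461 - 1*9)) = 1/(538/(461 - 9)) = 1/(538/452) = 1/(538*(1/452)) = 1/(269/226) = 226/269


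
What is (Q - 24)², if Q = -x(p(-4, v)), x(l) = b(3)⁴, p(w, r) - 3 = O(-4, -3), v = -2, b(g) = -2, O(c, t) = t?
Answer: 1600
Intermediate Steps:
p(w, r) = 0 (p(w, r) = 3 - 3 = 0)
x(l) = 16 (x(l) = (-2)⁴ = 16)
Q = -16 (Q = -1*16 = -16)
(Q - 24)² = (-16 - 24)² = (-40)² = 1600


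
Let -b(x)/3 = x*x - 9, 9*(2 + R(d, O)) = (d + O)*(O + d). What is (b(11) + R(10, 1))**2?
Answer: 8532241/81 ≈ 1.0534e+5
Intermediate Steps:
R(d, O) = -2 + (O + d)**2/9 (R(d, O) = -2 + ((d + O)*(O + d))/9 = -2 + ((O + d)*(O + d))/9 = -2 + (O + d)**2/9)
b(x) = 27 - 3*x**2 (b(x) = -3*(x*x - 9) = -3*(x**2 - 9) = -3*(-9 + x**2) = 27 - 3*x**2)
(b(11) + R(10, 1))**2 = ((27 - 3*11**2) + (-2 + (1 + 10)**2/9))**2 = ((27 - 3*121) + (-2 + (1/9)*11**2))**2 = ((27 - 363) + (-2 + (1/9)*121))**2 = (-336 + (-2 + 121/9))**2 = (-336 + 103/9)**2 = (-2921/9)**2 = 8532241/81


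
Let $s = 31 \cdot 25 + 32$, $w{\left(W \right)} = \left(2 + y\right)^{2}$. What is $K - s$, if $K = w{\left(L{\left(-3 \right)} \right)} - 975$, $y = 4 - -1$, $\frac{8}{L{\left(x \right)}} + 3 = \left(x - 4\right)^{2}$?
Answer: $-1733$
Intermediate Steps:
$L{\left(x \right)} = \frac{8}{-3 + \left(-4 + x\right)^{2}}$ ($L{\left(x \right)} = \frac{8}{-3 + \left(x - 4\right)^{2}} = \frac{8}{-3 + \left(-4 + x\right)^{2}}$)
$y = 5$ ($y = 4 + 1 = 5$)
$w{\left(W \right)} = 49$ ($w{\left(W \right)} = \left(2 + 5\right)^{2} = 7^{2} = 49$)
$s = 807$ ($s = 775 + 32 = 807$)
$K = -926$ ($K = 49 - 975 = -926$)
$K - s = -926 - 807 = -1733$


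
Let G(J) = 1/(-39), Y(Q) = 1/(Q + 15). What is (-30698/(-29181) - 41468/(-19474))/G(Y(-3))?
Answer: -129135040/1040789 ≈ -124.07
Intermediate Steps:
Y(Q) = 1/(15 + Q)
G(J) = -1/39
(-30698/(-29181) - 41468/(-19474))/G(Y(-3)) = (-30698/(-29181) - 41468/(-19474))/(-1/39) = (-30698*(-1/29181) - 41468*(-1/19474))*(-39) = (30698/29181 + 2962/1391)*(-39) = (129135040/40590771)*(-39) = -129135040/1040789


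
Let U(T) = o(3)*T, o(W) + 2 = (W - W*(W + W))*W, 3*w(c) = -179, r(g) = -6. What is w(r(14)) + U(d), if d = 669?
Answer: -94508/3 ≈ -31503.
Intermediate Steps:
w(c) = -179/3 (w(c) = (1/3)*(-179) = -179/3)
o(W) = -2 + W*(W - 2*W**2) (o(W) = -2 + (W - W*(W + W))*W = -2 + (W - W*2*W)*W = -2 + (W - 2*W**2)*W = -2 + W*(W - 2*W**2))
U(T) = -47*T (U(T) = (-2 + 3**2 - 2*3**3)*T = (-2 + 9 - 2*27)*T = (-2 + 9 - 54)*T = -47*T)
w(r(14)) + U(d) = -179/3 - 47*669 = -179/3 - 31443 = -94508/3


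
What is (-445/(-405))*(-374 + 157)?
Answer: -19313/81 ≈ -238.43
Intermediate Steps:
(-445/(-405))*(-374 + 157) = -445*(-1/405)*(-217) = (89/81)*(-217) = -19313/81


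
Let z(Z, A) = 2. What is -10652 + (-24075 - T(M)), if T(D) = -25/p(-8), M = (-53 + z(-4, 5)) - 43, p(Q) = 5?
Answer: -34722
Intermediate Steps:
M = -94 (M = (-53 + 2) - 43 = -51 - 43 = -94)
T(D) = -5 (T(D) = -25/5 = -25*⅕ = -5)
-10652 + (-24075 - T(M)) = -10652 + (-24075 - 1*(-5)) = -10652 + (-24075 + 5) = -10652 - 24070 = -34722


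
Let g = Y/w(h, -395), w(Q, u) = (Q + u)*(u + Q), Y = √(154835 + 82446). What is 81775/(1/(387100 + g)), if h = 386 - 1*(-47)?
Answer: 31655102500 + 899525*√1961/1444 ≈ 3.1655e+10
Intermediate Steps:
h = 433 (h = 386 + 47 = 433)
Y = 11*√1961 (Y = √237281 = 11*√1961 ≈ 487.12)
w(Q, u) = (Q + u)² (w(Q, u) = (Q + u)*(Q + u) = (Q + u)²)
g = 11*√1961/1444 (g = (11*√1961)/((433 - 395)²) = (11*√1961)/(38²) = (11*√1961)/1444 = (11*√1961)*(1/1444) = 11*√1961/1444 ≈ 0.33734)
81775/(1/(387100 + g)) = 81775/(1/(387100 + 11*√1961/1444)) = 81775*(387100 + 11*√1961/1444) = 31655102500 + 899525*√1961/1444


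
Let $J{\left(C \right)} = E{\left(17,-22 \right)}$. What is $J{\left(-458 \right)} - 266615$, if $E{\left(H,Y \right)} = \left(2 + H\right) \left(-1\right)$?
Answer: $-266634$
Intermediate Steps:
$E{\left(H,Y \right)} = -2 - H$
$J{\left(C \right)} = -19$ ($J{\left(C \right)} = -2 - 17 = -19$)
$J{\left(-458 \right)} - 266615 = -19 - 266615 = -266634$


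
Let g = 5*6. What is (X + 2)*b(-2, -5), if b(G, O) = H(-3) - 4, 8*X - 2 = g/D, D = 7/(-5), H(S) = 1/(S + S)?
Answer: 25/14 ≈ 1.7857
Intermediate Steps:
H(S) = 1/(2*S)
g = 30
D = -7/5 (D = 7*(-1/5) = -7/5 ≈ -1.4000)
X = -17/7 (X = 1/4 + (30/(-7/5))/8 = 1/4 + (30*(-5/7))/8 = 1/4 + (1/8)*(-150/7) = 1/4 - 75/28 = -17/7 ≈ -2.4286)
b(G, O) = -25/6 (b(G, O) = (1/2)/(-3) - 4 = (1/2)*(-1/3) - 4 = -1/6 - 4 = -25/6)
(X + 2)*b(-2, -5) = (-17/7 + 2)*(-25/6) = -3/7*(-25/6) = 25/14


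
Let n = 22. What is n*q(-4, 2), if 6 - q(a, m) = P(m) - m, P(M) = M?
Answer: 132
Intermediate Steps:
q(a, m) = 6 (q(a, m) = 6 - (m - m) = 6 - 1*0 = 6 + 0 = 6)
n*q(-4, 2) = 22*6 = 132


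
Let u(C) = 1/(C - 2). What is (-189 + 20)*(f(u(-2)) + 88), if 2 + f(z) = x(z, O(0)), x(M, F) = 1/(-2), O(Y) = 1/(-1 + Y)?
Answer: -28899/2 ≈ -14450.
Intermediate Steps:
u(C) = 1/(-2 + C)
x(M, F) = -1/2
f(z) = -5/2 (f(z) = -2 - 1/2 = -5/2)
(-189 + 20)*(f(u(-2)) + 88) = (-189 + 20)*(-5/2 + 88) = -169*171/2 = -28899/2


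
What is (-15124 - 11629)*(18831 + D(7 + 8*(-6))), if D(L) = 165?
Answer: -508199988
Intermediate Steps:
(-15124 - 11629)*(18831 + D(7 + 8*(-6))) = (-15124 - 11629)*(18831 + 165) = -26753*18996 = -508199988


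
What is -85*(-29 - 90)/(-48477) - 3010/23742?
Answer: -64344350/191823489 ≈ -0.33544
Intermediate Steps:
-85*(-29 - 90)/(-48477) - 3010/23742 = -85*(-119)*(-1/48477) - 3010*1/23742 = 10115*(-1/48477) - 1505/11871 = -10115/48477 - 1505/11871 = -64344350/191823489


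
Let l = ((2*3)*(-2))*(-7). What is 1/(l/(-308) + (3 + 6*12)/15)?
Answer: 11/52 ≈ 0.21154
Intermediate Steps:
l = 84 (l = (6*(-2))*(-7) = -12*(-7) = 84)
1/(l/(-308) + (3 + 6*12)/15) = 1/(84/(-308) + (3 + 6*12)/15) = 1/(84*(-1/308) + (3 + 72)*(1/15)) = 1/(-3/11 + 75*(1/15)) = 1/(-3/11 + 5) = 1/(52/11) = 11/52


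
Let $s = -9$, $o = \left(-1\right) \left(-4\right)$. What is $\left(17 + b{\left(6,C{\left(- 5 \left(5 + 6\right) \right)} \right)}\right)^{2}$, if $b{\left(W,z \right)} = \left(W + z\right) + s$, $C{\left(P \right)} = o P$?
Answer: $42436$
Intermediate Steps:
$o = 4$
$C{\left(P \right)} = 4 P$
$b{\left(W,z \right)} = -9 + W + z$ ($b{\left(W,z \right)} = \left(W + z\right) - 9 = -9 + W + z$)
$\left(17 + b{\left(6,C{\left(- 5 \left(5 + 6\right) \right)} \right)}\right)^{2} = \left(17 + \left(-9 + 6 + 4 \left(- 5 \left(5 + 6\right)\right)\right)\right)^{2} = \left(17 + \left(-9 + 6 + 4 \left(\left(-5\right) 11\right)\right)\right)^{2} = \left(17 + \left(-9 + 6 + 4 \left(-55\right)\right)\right)^{2} = \left(17 - 223\right)^{2} = \left(-206\right)^{2} = 42436$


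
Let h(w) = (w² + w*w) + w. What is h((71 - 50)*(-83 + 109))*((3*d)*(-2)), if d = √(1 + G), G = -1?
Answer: 0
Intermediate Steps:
h(w) = w + 2*w² (h(w) = (w² + w²) + w = 2*w² + w = w + 2*w²)
d = 0 (d = √(1 - 1) = √0 = 0)
h((71 - 50)*(-83 + 109))*((3*d)*(-2)) = (((71 - 50)*(-83 + 109))*(1 + 2*((71 - 50)*(-83 + 109))))*((3*0)*(-2)) = ((21*26)*(1 + 2*(21*26)))*(0*(-2)) = (546*(1 + 2*546))*0 = (546*(1 + 1092))*0 = (546*1093)*0 = 596778*0 = 0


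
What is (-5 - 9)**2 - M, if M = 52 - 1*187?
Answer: 331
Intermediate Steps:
M = -135 (M = 52 - 187 = -135)
(-5 - 9)**2 - M = (-5 - 9)**2 - 1*(-135) = (-14)**2 + 135 = 196 + 135 = 331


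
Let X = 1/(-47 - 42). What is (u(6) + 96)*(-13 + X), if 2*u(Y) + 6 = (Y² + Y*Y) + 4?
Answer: -151698/89 ≈ -1704.5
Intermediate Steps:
u(Y) = -1 + Y² (u(Y) = -3 + ((Y² + Y*Y) + 4)/2 = -3 + ((Y² + Y²) + 4)/2 = -3 + (2*Y² + 4)/2 = -3 + (4 + 2*Y²)/2 = -3 + (2 + Y²) = -1 + Y²)
X = -1/89 (X = 1/(-89) = -1/89 ≈ -0.011236)
(u(6) + 96)*(-13 + X) = ((-1 + 6²) + 96)*(-13 - 1/89) = ((-1 + 36) + 96)*(-1158/89) = (35 + 96)*(-1158/89) = 131*(-1158/89) = -151698/89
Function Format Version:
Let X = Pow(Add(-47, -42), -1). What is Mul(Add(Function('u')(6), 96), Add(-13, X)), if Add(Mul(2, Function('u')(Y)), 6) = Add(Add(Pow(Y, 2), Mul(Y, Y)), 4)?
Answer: Rational(-151698, 89) ≈ -1704.5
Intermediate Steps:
Function('u')(Y) = Add(-1, Pow(Y, 2)) (Function('u')(Y) = Add(-3, Mul(Rational(1, 2), Add(Add(Pow(Y, 2), Mul(Y, Y)), 4))) = Add(-3, Mul(Rational(1, 2), Add(Add(Pow(Y, 2), Pow(Y, 2)), 4))) = Add(-3, Mul(Rational(1, 2), Add(Mul(2, Pow(Y, 2)), 4))) = Add(-3, Mul(Rational(1, 2), Add(4, Mul(2, Pow(Y, 2))))) = Add(-3, Add(2, Pow(Y, 2))) = Add(-1, Pow(Y, 2)))
X = Rational(-1, 89) (X = Pow(-89, -1) = Rational(-1, 89) ≈ -0.011236)
Mul(Add(Function('u')(6), 96), Add(-13, X)) = Mul(Add(Add(-1, Pow(6, 2)), 96), Add(-13, Rational(-1, 89))) = Mul(Add(Add(-1, 36), 96), Rational(-1158, 89)) = Mul(Add(35, 96), Rational(-1158, 89)) = Mul(131, Rational(-1158, 89)) = Rational(-151698, 89)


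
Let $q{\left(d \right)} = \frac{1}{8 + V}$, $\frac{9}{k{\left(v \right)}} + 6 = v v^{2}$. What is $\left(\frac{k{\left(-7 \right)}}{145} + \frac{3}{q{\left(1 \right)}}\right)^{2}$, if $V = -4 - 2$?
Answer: $\frac{92185711641}{2560866025} \approx 35.998$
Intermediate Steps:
$V = -6$
$k{\left(v \right)} = \frac{9}{-6 + v^{3}}$ ($k{\left(v \right)} = \frac{9}{-6 + v v^{2}} = \frac{9}{-6 + v^{3}}$)
$q{\left(d \right)} = \frac{1}{2}$ ($q{\left(d \right)} = \frac{1}{8 - 6} = \frac{1}{2}$)
$\left(\frac{k{\left(-7 \right)}}{145} + \frac{3}{q{\left(1 \right)}}\right)^{2} = \left(\frac{9 \frac{1}{-6 + \left(-7\right)^{3}}}{145} + 3 \frac{1}{\frac{1}{2}}\right)^{2} = \left(\frac{9}{-6 - 343} \cdot \frac{1}{145} + 3 \cdot 2\right)^{2} = \left(\frac{9}{-349} \cdot \frac{1}{145} + 6\right)^{2} = \left(9 \left(- \frac{1}{349}\right) \frac{1}{145} + 6\right)^{2} = \left(\left(- \frac{9}{349}\right) \frac{1}{145} + 6\right)^{2} = \left(- \frac{9}{50605} + 6\right)^{2} = \left(\frac{303621}{50605}\right)^{2} = \frac{92185711641}{2560866025}$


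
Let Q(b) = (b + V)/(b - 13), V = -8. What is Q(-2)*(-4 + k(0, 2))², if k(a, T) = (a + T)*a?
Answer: 32/3 ≈ 10.667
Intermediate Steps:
k(a, T) = a*(T + a) (k(a, T) = (T + a)*a = a*(T + a))
Q(b) = (-8 + b)/(-13 + b) (Q(b) = (b - 8)/(b - 13) = (-8 + b)/(-13 + b))
Q(-2)*(-4 + k(0, 2))² = ((-8 - 2)/(-13 - 2))*(-4 + 0*(2 + 0))² = (-10/(-15))*(-4 + 0*2)² = (-1/15*(-10))*(-4 + 0)² = (⅔)*(-4)² = (⅔)*16 = 32/3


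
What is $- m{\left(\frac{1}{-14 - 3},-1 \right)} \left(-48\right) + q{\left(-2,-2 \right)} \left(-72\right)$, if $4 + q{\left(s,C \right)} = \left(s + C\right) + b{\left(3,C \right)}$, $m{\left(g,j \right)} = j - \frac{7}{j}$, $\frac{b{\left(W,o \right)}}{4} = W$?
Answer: $0$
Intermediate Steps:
$b{\left(W,o \right)} = 4 W$
$m{\left(g,j \right)} = j - \frac{7}{j}$
$q{\left(s,C \right)} = 8 + C + s$ ($q{\left(s,C \right)} = -4 + \left(\left(s + C\right) + 4 \cdot 3\right) = -4 + \left(\left(C + s\right) + 12\right) = -4 + \left(12 + C + s\right) = 8 + C + s$)
$- m{\left(\frac{1}{-14 - 3},-1 \right)} \left(-48\right) + q{\left(-2,-2 \right)} \left(-72\right) = - (-1 - \frac{7}{-1}) \left(-48\right) + \left(8 - 2 - 2\right) \left(-72\right) = - (-1 - -7) \left(-48\right) + 4 \left(-72\right) = - (-1 + 7) \left(-48\right) - 288 = \left(-1\right) 6 \left(-48\right) - 288 = \left(-6\right) \left(-48\right) - 288 = 288 - 288 = 0$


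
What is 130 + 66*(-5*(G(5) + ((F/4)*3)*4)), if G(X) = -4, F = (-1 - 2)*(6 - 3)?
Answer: 10360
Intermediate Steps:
F = -9 (F = -3*3 = -9)
130 + 66*(-5*(G(5) + ((F/4)*3)*4)) = 130 + 66*(-5*(-4 + (-9/4*3)*4)) = 130 + 66*(-5*(-4 + (-9*¼*3)*4)) = 130 + 66*(-5*(-4 - 9/4*3*4)) = 130 + 66*(-5*(-4 - 27/4*4)) = 130 + 66*(-5*(-4 - 27)) = 130 + 66*(-5*(-31)) = 130 + 66*155 = 130 + 10230 = 10360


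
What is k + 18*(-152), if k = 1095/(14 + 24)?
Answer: -102873/38 ≈ -2707.2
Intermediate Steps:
k = 1095/38 ≈ 28.816
k + 18*(-152) = 1095/38 + 18*(-152) = 1095/38 - 2736 = -102873/38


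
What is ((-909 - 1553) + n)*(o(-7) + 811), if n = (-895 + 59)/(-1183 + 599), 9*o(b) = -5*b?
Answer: -1317344081/657 ≈ -2.0051e+6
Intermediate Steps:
o(b) = -5*b/9 (o(b) = (-5*b)/9 = -5*b/9)
n = 209/146 (n = -836/(-584) = -836*(-1/584) = 209/146 ≈ 1.4315)
((-909 - 1553) + n)*(o(-7) + 811) = ((-909 - 1553) + 209/146)*(-5/9*(-7) + 811) = (-2462 + 209/146)*(35/9 + 811) = -359243/146*7334/9 = -1317344081/657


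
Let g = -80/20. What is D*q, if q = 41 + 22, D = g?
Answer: -252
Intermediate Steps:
g = -4 (g = -80*1/20 = -4)
D = -4
q = 63
D*q = -4*63 = -252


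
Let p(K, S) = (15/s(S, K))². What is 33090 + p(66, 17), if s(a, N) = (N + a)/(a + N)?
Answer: 33315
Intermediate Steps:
s(a, N) = 1 (s(a, N) = (N + a)/(N + a) = 1)
p(K, S) = 225 (p(K, S) = (15/1)² = (15*1)² = 15² = 225)
33090 + p(66, 17) = 33090 + 225 = 33315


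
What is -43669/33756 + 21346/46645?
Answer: -1316384929/1574548620 ≈ -0.83604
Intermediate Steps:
-43669/33756 + 21346/46645 = -1316384929/1574548620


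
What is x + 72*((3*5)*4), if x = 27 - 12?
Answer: 4335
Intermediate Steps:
x = 15
x + 72*((3*5)*4) = 15 + 72*((3*5)*4) = 15 + 72*(15*4) = 15 + 72*60 = 15 + 4320 = 4335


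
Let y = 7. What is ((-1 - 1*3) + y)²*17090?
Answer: 153810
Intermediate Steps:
((-1 - 1*3) + y)²*17090 = ((-1 - 1*3) + 7)²*17090 = ((-1 - 3) + 7)²*17090 = (-4 + 7)²*17090 = 3²*17090 = 9*17090 = 153810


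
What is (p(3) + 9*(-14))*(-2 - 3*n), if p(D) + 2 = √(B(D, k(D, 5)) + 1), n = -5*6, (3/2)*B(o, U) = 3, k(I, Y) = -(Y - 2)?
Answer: -11264 + 88*√3 ≈ -11112.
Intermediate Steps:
k(I, Y) = 2 - Y (k(I, Y) = -(-2 + Y) = 2 - Y)
B(o, U) = 2 (B(o, U) = (⅔)*3 = 2)
n = -30
p(D) = -2 + √3 (p(D) = -2 + √(2 + 1) = -2 + √3)
(p(3) + 9*(-14))*(-2 - 3*n) = ((-2 + √3) + 9*(-14))*(-2 - 3*(-30)) = ((-2 + √3) - 126)*(-2 + 90) = (-128 + √3)*88 = -11264 + 88*√3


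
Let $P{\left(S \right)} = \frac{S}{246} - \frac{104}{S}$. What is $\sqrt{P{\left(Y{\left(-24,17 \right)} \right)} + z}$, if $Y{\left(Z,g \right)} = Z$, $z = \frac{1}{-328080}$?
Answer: $\frac{\sqrt{5322271600655}}{1120940} \approx 2.0581$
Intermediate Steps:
$z = - \frac{1}{328080} \approx -3.048 \cdot 10^{-6}$
$P{\left(S \right)} = - \frac{104}{S} + \frac{S}{246}$ ($P{\left(S \right)} = S \frac{1}{246} - \frac{104}{S} = \frac{S}{246} - \frac{104}{S} = - \frac{104}{S} + \frac{S}{246}$)
$\sqrt{P{\left(Y{\left(-24,17 \right)} \right)} + z} = \sqrt{\left(- \frac{104}{-24} + \frac{1}{246} \left(-24\right)\right) - \frac{1}{328080}} = \sqrt{\left(\left(-104\right) \left(- \frac{1}{24}\right) - \frac{4}{41}\right) - \frac{1}{328080}} = \sqrt{\left(\frac{13}{3} - \frac{4}{41}\right) - \frac{1}{328080}} = \sqrt{\frac{521}{123} - \frac{1}{328080}} = \sqrt{\frac{18992173}{4483760}} = \frac{\sqrt{5322271600655}}{1120940}$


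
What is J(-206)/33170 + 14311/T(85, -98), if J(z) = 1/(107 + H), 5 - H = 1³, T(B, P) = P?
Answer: -13172810368/90205815 ≈ -146.03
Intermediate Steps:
H = 4 (H = 5 - 1*1³ = 5 - 1*1 = 5 - 1 = 4)
J(z) = 1/111 (J(z) = 1/(107 + 4) = 1/111)
J(-206)/33170 + 14311/T(85, -98) = (1/111)/33170 + 14311/(-98) = (1/111)*(1/33170) + 14311*(-1/98) = 1/3681870 - 14311/98 = -13172810368/90205815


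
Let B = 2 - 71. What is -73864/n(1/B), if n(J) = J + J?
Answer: 2548308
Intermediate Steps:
B = -69
n(J) = 2*J
-73864/n(1/B) = -73864/(2/(-69)) = -73864/(2*(-1/69)) = -73864/(-2/69) = -73864*(-69/2) = 2548308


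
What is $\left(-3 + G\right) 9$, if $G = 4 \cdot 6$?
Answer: $189$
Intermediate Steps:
$G = 24$
$\left(-3 + G\right) 9 = \left(-3 + 24\right) 9 = 21 \cdot 9 = 189$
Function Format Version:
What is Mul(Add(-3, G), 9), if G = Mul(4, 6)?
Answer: 189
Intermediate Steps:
G = 24
Mul(Add(-3, G), 9) = Mul(Add(-3, 24), 9) = Mul(21, 9) = 189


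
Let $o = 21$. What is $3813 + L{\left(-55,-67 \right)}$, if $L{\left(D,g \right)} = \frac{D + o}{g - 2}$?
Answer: $\frac{263131}{69} \approx 3813.5$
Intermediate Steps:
$L{\left(D,g \right)} = \frac{21 + D}{-2 + g}$ ($L{\left(D,g \right)} = \frac{D + 21}{g - 2} = \frac{21 + D}{-2 + g}$)
$3813 + L{\left(-55,-67 \right)} = 3813 + \frac{21 - 55}{-2 - 67} = 3813 + \frac{1}{-69} \left(-34\right) = 3813 - - \frac{34}{69} = 3813 + \frac{34}{69} = \frac{263131}{69}$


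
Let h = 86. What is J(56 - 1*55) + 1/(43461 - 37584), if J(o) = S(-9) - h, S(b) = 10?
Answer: -446651/5877 ≈ -76.000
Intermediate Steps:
J(o) = -76 (J(o) = 10 - 1*86 = 10 - 86 = -76)
J(56 - 1*55) + 1/(43461 - 37584) = -76 + 1/(43461 - 37584) = -76 + 1/5877 = -446651/5877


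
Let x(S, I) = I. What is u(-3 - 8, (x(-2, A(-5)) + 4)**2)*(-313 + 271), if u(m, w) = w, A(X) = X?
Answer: -42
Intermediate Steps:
u(-3 - 8, (x(-2, A(-5)) + 4)**2)*(-313 + 271) = (-5 + 4)**2*(-313 + 271) = (-1)**2*(-42) = 1*(-42) = -42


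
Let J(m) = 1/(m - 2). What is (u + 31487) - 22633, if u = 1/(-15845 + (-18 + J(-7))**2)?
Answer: 11128380023/1256876 ≈ 8854.0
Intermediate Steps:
J(m) = 1/(-2 + m)
u = -81/1256876 (u = 1/(-15845 + (-18 + 1/(-2 - 7))**2) = 1/(-15845 + (-18 + 1/(-9))**2) = 1/(-15845 + (-18 - 1/9)**2) = 1/(-15845 + (-163/9)**2) = 1/(-15845 + 26569/81) = 1/(-1256876/81) = -81/1256876 ≈ -6.4446e-5)
(u + 31487) - 22633 = (-81/1256876 + 31487) - 22633 = 39575254531/1256876 - 22633 = 11128380023/1256876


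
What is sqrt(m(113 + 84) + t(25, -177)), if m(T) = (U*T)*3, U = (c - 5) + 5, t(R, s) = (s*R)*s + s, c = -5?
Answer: 3*sqrt(86677) ≈ 883.23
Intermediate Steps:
t(R, s) = s + R*s**2 (t(R, s) = (R*s)*s + s = R*s**2 + s = s + R*s**2)
U = -5 (U = (-5 - 5) + 5 = -10 + 5 = -5)
m(T) = -15*T (m(T) = -5*T*3 = -15*T)
sqrt(m(113 + 84) + t(25, -177)) = sqrt(-15*(113 + 84) - 177*(1 + 25*(-177))) = sqrt(-15*197 - 177*(1 - 4425)) = sqrt(-2955 - 177*(-4424)) = sqrt(-2955 + 783048) = sqrt(780093) = 3*sqrt(86677)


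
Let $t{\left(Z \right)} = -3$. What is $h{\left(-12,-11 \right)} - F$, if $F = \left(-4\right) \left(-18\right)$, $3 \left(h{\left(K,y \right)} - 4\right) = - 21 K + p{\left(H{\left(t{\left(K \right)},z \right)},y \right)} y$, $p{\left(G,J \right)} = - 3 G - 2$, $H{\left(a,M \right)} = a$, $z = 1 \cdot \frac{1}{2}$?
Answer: $- \frac{29}{3} \approx -9.6667$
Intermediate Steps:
$z = \frac{1}{2}$ ($z = 1 \cdot \frac{1}{2} = \frac{1}{2} \approx 0.5$)
$p{\left(G,J \right)} = -2 - 3 G$
$h{\left(K,y \right)} = 4 - 7 K + \frac{7 y}{3}$ ($h{\left(K,y \right)} = 4 + \frac{- 21 K + \left(-2 - -9\right) y}{3} = 4 + \frac{- 21 K + \left(-2 + 9\right) y}{3} = 4 + \frac{- 21 K + 7 y}{3} = 4 - \left(7 K - \frac{7 y}{3}\right) = 4 - 7 K + \frac{7 y}{3}$)
$F = 72$
$h{\left(-12,-11 \right)} - F = \left(4 - -84 + \frac{7}{3} \left(-11\right)\right) - 72 = \left(4 + 84 - \frac{77}{3}\right) - 72 = \frac{187}{3} - 72 = - \frac{29}{3}$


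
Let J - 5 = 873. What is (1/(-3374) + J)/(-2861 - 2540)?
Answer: -2962371/18222974 ≈ -0.16256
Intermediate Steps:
J = 878 (J = 5 + 873 = 878)
(1/(-3374) + J)/(-2861 - 2540) = (1/(-3374) + 878)/(-2861 - 2540) = (-1/3374 + 878)/(-5401) = (2962371/3374)*(-1/5401) = -2962371/18222974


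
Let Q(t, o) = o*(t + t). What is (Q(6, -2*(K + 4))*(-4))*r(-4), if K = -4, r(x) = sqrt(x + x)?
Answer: 0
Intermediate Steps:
r(x) = sqrt(2)*sqrt(x) (r(x) = sqrt(2*x) = sqrt(2)*sqrt(x))
Q(t, o) = 2*o*t (Q(t, o) = o*(2*t) = 2*o*t)
(Q(6, -2*(K + 4))*(-4))*r(-4) = ((2*(-2*(-4 + 4))*6)*(-4))*(sqrt(2)*sqrt(-4)) = ((2*(-2*0)*6)*(-4))*(sqrt(2)*(2*I)) = ((2*0*6)*(-4))*(2*I*sqrt(2)) = (0*(-4))*(2*I*sqrt(2)) = 0*(2*I*sqrt(2)) = 0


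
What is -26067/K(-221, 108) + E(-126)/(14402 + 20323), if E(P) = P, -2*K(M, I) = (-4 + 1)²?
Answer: 201150224/34725 ≈ 5792.7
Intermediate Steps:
K(M, I) = -9/2 (K(M, I) = -(-4 + 1)²/2 = -½*(-3)² = -½*9 = -9/2)
-26067/K(-221, 108) + E(-126)/(14402 + 20323) = -26067/(-9/2) - 126/(14402 + 20323) = -26067*(-2/9) - 126/34725 = 17378/3 - 126*1/34725 = 17378/3 - 42/11575 = 201150224/34725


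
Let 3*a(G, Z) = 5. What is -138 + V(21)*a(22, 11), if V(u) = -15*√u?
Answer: -138 - 25*√21 ≈ -252.56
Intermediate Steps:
a(G, Z) = 5/3 (a(G, Z) = (⅓)*5 = 5/3)
-138 + V(21)*a(22, 11) = -138 - 15*√21*(5/3) = -138 - 25*√21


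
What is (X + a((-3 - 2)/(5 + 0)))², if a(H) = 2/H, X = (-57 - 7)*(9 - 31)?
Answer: 1976836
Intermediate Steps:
X = 1408 (X = -64*(-22) = 1408)
(X + a((-3 - 2)/(5 + 0)))² = (1408 + 2/(((-3 - 2)/(5 + 0))))² = (1408 + 2/((-5/5)))² = (1408 + 2/((-5*⅕)))² = (1408 + 2/(-1))² = (1408 + 2*(-1))² = (1408 - 2)² = 1406² = 1976836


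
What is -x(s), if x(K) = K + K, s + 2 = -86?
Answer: 176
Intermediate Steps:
s = -88 (s = -2 - 86 = -88)
x(K) = 2*K
-x(s) = -2*(-88) = -1*(-176) = 176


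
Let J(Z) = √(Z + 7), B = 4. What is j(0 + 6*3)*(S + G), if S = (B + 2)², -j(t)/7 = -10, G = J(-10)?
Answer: 2520 + 70*I*√3 ≈ 2520.0 + 121.24*I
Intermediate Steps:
J(Z) = √(7 + Z)
G = I*√3 (G = √(7 - 10) = √(-3) = I*√3 ≈ 1.732*I)
j(t) = 70 (j(t) = -7*(-10) = 70)
S = 36 (S = (4 + 2)² = 6² = 36)
j(0 + 6*3)*(S + G) = 70*(36 + I*√3) = 2520 + 70*I*√3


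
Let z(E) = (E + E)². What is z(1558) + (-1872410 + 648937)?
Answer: 8485983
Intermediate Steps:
z(E) = 4*E² (z(E) = (2*E)² = 4*E²)
z(1558) + (-1872410 + 648937) = 4*1558² + (-1872410 + 648937) = 4*2427364 - 1223473 = 9709456 - 1223473 = 8485983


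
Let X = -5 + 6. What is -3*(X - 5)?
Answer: 12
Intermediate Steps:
X = 1
-3*(X - 5) = -3*(1 - 5) = -3*(-4) = 12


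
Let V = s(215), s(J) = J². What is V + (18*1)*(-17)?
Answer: 45919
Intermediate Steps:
V = 46225 (V = 215² = 46225)
V + (18*1)*(-17) = 46225 + (18*1)*(-17) = 46225 + 18*(-17) = 46225 - 306 = 45919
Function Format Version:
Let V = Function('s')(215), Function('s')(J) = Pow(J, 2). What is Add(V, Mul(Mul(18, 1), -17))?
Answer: 45919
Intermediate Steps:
V = 46225 (V = Pow(215, 2) = 46225)
Add(V, Mul(Mul(18, 1), -17)) = Add(46225, Mul(Mul(18, 1), -17)) = Add(46225, Mul(18, -17)) = Add(46225, -306) = 45919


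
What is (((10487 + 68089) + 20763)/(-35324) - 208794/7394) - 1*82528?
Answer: -10781619885095/130592828 ≈ -82559.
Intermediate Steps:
(((10487 + 68089) + 20763)/(-35324) - 208794/7394) - 1*82528 = ((78576 + 20763)*(-1/35324) - 208794*1/7394) - 82528 = (99339*(-1/35324) - 104397/3697) - 82528 = (-99339/35324 - 104397/3697) - 82528 = -4054975911/130592828 - 82528 = -10781619885095/130592828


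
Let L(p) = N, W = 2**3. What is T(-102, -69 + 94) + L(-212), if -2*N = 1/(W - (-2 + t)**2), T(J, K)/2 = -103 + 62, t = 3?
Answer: -1149/14 ≈ -82.071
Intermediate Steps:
T(J, K) = -82 (T(J, K) = 2*(-103 + 62) = 2*(-41) = -82)
W = 8
N = -1/14 (N = -1/(2*(8 - (-2 + 3)**2)) = -1/(2*(8 - 1*1**2)) = -1/(2*(8 - 1*1)) = -1/(2*(8 - 1)) = -1/2/7 = -1/2*1/7 = -1/14 ≈ -0.071429)
L(p) = -1/14
T(-102, -69 + 94) + L(-212) = -82 - 1/14 = -1149/14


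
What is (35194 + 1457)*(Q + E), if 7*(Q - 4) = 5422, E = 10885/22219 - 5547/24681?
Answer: 1922394933472542/67345789 ≈ 2.8545e+7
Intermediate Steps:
E = 48467964/182795713 (E = 10885*(1/22219) - 5547*1/24681 = 10885/22219 - 1849/8227 = 48467964/182795713 ≈ 0.26515)
Q = 5450/7 (Q = 4 + (⅐)*5422 = 4 + 5422/7 = 5450/7 ≈ 778.57)
(35194 + 1457)*(Q + E) = (35194 + 1457)*(5450/7 + 48467964/182795713) = 36651*(996575911598/1279569991) = 1922394933472542/67345789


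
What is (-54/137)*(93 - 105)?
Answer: 648/137 ≈ 4.7299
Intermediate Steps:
(-54/137)*(93 - 105) = -54*1/137*(-12) = -54/137*(-12) = 648/137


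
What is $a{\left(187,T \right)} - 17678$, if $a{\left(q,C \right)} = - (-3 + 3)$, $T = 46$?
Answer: $-17678$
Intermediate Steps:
$a{\left(q,C \right)} = 0$ ($a{\left(q,C \right)} = \left(-1\right) 0 = 0$)
$a{\left(187,T \right)} - 17678 = 0 - 17678 = -17678$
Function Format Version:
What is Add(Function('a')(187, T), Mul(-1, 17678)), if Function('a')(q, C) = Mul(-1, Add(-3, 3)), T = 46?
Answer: -17678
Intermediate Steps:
Function('a')(q, C) = 0 (Function('a')(q, C) = Mul(-1, 0) = 0)
Add(Function('a')(187, T), Mul(-1, 17678)) = Add(0, Mul(-1, 17678)) = Add(0, -17678) = -17678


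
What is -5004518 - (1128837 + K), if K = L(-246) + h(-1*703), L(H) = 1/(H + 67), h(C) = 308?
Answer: -1097925676/179 ≈ -6.1337e+6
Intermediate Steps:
L(H) = 1/(67 + H)
K = 55131/179 (K = 1/(67 - 246) + 308 = 1/(-179) + 308 = -1/179 + 308 = 55131/179 ≈ 307.99)
-5004518 - (1128837 + K) = -5004518 - (1128837 + 55131/179) = -5004518 - 1*202116954/179 = -5004518 - 202116954/179 = -1097925676/179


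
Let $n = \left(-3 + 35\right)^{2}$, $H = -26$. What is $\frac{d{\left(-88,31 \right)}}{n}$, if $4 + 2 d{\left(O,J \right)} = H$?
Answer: $- \frac{15}{1024} \approx -0.014648$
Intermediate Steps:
$d{\left(O,J \right)} = -15$ ($d{\left(O,J \right)} = -2 + \frac{1}{2} \left(-26\right) = -2 - 13 = -15$)
$n = 1024$ ($n = 32^{2} = 1024$)
$\frac{d{\left(-88,31 \right)}}{n} = - \frac{15}{1024}$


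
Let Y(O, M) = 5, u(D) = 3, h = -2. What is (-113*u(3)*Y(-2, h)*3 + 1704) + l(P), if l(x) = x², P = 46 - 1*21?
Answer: -2756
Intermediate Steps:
P = 25 (P = 46 - 21 = 25)
(-113*u(3)*Y(-2, h)*3 + 1704) + l(P) = (-113*3*5*3 + 1704) + 25² = (-1695*3 + 1704) + 625 = (-113*45 + 1704) + 625 = (-5085 + 1704) + 625 = -3381 + 625 = -2756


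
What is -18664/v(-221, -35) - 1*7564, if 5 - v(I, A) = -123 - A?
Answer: -722116/93 ≈ -7764.7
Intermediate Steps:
v(I, A) = 128 + A (v(I, A) = 5 - (-123 - A) = 5 + (123 + A) = 128 + A)
-18664/v(-221, -35) - 1*7564 = -18664/(128 - 35) - 1*7564 = -18664/93 - 7564 = -722116/93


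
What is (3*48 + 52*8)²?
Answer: 313600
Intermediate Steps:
(3*48 + 52*8)² = (144 + 416)² = 560² = 313600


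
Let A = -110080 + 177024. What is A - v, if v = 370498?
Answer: -303554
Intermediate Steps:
A = 66944
A - v = 66944 - 1*370498 = 66944 - 370498 = -303554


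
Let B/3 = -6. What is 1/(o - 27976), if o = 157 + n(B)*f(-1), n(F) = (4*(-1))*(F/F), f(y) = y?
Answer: -1/27815 ≈ -3.5952e-5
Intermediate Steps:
B = -18 (B = 3*(-6) = -18)
n(F) = -4 (n(F) = -4*1 = -4)
o = 161 (o = 157 - 4*(-1) = 157 + 4 = 161)
1/(o - 27976) = 1/(161 - 27976) = 1/(-27815) = -1/27815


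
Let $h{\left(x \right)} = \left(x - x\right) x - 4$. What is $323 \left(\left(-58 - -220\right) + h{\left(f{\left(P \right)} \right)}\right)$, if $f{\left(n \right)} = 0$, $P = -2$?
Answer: $51034$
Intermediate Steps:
$h{\left(x \right)} = -4$ ($h{\left(x \right)} = 0 x - 4 = 0 - 4 = -4$)
$323 \left(\left(-58 - -220\right) + h{\left(f{\left(P \right)} \right)}\right) = 323 \left(\left(-58 - -220\right) - 4\right) = 323 \left(\left(-58 + 220\right) - 4\right) = 323 \left(162 - 4\right) = 323 \cdot 158 = 51034$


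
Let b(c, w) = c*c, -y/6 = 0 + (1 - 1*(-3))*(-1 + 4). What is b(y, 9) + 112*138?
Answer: 20640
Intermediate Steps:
y = -72 (y = -6*(0 + (1 - 1*(-3))*(-1 + 4)) = -6*(0 + (1 + 3)*3) = -6*(0 + 4*3) = -6*(0 + 12) = -6*12 = -72)
b(c, w) = c²
b(y, 9) + 112*138 = (-72)² + 112*138 = 5184 + 15456 = 20640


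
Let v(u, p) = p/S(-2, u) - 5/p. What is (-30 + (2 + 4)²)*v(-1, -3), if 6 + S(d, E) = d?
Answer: 49/4 ≈ 12.250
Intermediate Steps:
S(d, E) = -6 + d
v(u, p) = -5/p - p/8 (v(u, p) = p/(-6 - 2) - 5/p = p/(-8) - 5/p = p*(-⅛) - 5/p = -p/8 - 5/p = -5/p - p/8)
(-30 + (2 + 4)²)*v(-1, -3) = (-30 + (2 + 4)²)*(-5/(-3) - ⅛*(-3)) = (-30 + 6²)*(-5*(-⅓) + 3/8) = (-30 + 36)*(5/3 + 3/8) = 6*(49/24) = 49/4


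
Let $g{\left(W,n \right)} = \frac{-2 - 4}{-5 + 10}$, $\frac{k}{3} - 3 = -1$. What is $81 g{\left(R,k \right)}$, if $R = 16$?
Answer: $- \frac{486}{5} \approx -97.2$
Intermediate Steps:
$k = 6$ ($k = 9 + 3 \left(-1\right) = 9 - 3 = 6$)
$g{\left(W,n \right)} = - \frac{6}{5}$
$81 g{\left(R,k \right)} = 81 \left(- \frac{6}{5}\right) = - \frac{486}{5}$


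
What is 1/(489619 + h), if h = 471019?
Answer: 1/960638 ≈ 1.0410e-6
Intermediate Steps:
1/(489619 + h) = 1/(489619 + 471019) = 1/960638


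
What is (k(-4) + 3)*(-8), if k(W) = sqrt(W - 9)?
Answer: -24 - 8*I*sqrt(13) ≈ -24.0 - 28.844*I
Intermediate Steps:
k(W) = sqrt(-9 + W)
(k(-4) + 3)*(-8) = (sqrt(-9 - 4) + 3)*(-8) = (sqrt(-13) + 3)*(-8) = (I*sqrt(13) + 3)*(-8) = (3 + I*sqrt(13))*(-8) = -24 - 8*I*sqrt(13)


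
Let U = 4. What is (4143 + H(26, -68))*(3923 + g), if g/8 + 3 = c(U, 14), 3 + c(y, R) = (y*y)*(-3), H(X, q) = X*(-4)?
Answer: 14100149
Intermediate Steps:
H(X, q) = -4*X
c(y, R) = -3 - 3*y**2 (c(y, R) = -3 + (y*y)*(-3) = -3 + y**2*(-3) = -3 - 3*y**2)
g = -432 (g = -24 + 8*(-3 - 3*4**2) = -24 + 8*(-3 - 3*16) = -24 + 8*(-3 - 48) = -24 + 8*(-51) = -24 - 408 = -432)
(4143 + H(26, -68))*(3923 + g) = (4143 - 4*26)*(3923 - 432) = (4143 - 104)*3491 = 4039*3491 = 14100149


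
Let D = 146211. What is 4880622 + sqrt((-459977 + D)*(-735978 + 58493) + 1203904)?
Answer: 4880622 + 3*sqrt(23619218046) ≈ 5.3417e+6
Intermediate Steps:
4880622 + sqrt((-459977 + D)*(-735978 + 58493) + 1203904) = 4880622 + sqrt((-459977 + 146211)*(-735978 + 58493) + 1203904) = 4880622 + sqrt(-313766*(-677485) + 1203904) = 4880622 + sqrt(212571758510 + 1203904) = 4880622 + sqrt(212572962414) = 4880622 + 3*sqrt(23619218046)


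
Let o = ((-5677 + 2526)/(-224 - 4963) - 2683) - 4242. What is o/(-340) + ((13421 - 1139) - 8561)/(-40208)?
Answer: 51342192079/2532500880 ≈ 20.273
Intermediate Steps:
o = -35916824/5187 (o = (-3151/(-5187) - 2683) - 4242 = (-3151*(-1/5187) - 2683) - 4242 = (3151/5187 - 2683) - 4242 = -13913570/5187 - 4242 = -35916824/5187 ≈ -6924.4)
o/(-340) + ((13421 - 1139) - 8561)/(-40208) = -35916824/5187/(-340) + ((13421 - 1139) - 8561)/(-40208) = -35916824/5187*(-1/340) + (12282 - 8561)*(-1/40208) = 8979206/440895 + 3721*(-1/40208) = 8979206/440895 - 3721/40208 = 51342192079/2532500880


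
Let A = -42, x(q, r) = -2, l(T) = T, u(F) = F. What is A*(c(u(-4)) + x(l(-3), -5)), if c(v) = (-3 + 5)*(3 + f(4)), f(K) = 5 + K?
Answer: -924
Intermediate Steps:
c(v) = 24 (c(v) = (-3 + 5)*(3 + (5 + 4)) = 2*(3 + 9) = 2*12 = 24)
A*(c(u(-4)) + x(l(-3), -5)) = -42*(24 - 2) = -42*22 = -924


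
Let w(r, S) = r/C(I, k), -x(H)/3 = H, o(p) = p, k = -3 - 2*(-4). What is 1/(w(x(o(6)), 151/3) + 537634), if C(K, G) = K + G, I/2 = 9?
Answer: 23/12365564 ≈ 1.8600e-6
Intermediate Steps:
I = 18 (I = 2*9 = 18)
k = 5 (k = -3 + 8 = 5)
C(K, G) = G + K
x(H) = -3*H
w(r, S) = r/23 (w(r, S) = r/(5 + 18) = r/23)
1/(w(x(o(6)), 151/3) + 537634) = 1/((-3*6)/23 + 537634) = 1/((1/23)*(-18) + 537634) = 1/(-18/23 + 537634) = 1/(12365564/23) = 23/12365564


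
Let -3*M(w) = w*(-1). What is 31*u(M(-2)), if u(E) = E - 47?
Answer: -4433/3 ≈ -1477.7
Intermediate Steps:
M(w) = w/3 (M(w) = -w*(-1)/3 = -(-1)*w/3 = w/3)
u(E) = -47 + E
31*u(M(-2)) = 31*(-47 + (⅓)*(-2)) = 31*(-47 - ⅔) = 31*(-143/3) = -4433/3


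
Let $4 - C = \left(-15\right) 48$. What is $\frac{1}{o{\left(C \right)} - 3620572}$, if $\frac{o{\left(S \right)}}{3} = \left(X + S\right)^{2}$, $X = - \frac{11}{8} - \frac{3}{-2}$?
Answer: $- \frac{64}{131040061} \approx -4.884 \cdot 10^{-7}$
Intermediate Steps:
$C = 724$ ($C = 4 - \left(-15\right) 48 = 4 - -720 = 4 + 720 = 724$)
$X = \frac{1}{8}$ ($X = \left(-11\right) \frac{1}{8} - - \frac{3}{2} = - \frac{11}{8} + \frac{3}{2} = \frac{1}{8} \approx 0.125$)
$o{\left(S \right)} = 3 \left(\frac{1}{8} + S\right)^{2}$
$\frac{1}{o{\left(C \right)} - 3620572} = \frac{1}{\frac{3 \left(1 + 8 \cdot 724\right)^{2}}{64} - 3620572} = \frac{1}{\frac{3 \left(1 + 5792\right)^{2}}{64} - 3620572} = \frac{1}{\frac{3 \cdot 5793^{2}}{64} - 3620572} = \frac{1}{\frac{3}{64} \cdot 33558849 - 3620572} = \frac{1}{\frac{100676547}{64} - 3620572} = \frac{1}{- \frac{131040061}{64}} = - \frac{64}{131040061}$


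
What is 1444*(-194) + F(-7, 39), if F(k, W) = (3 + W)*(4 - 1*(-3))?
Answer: -279842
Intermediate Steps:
F(k, W) = 21 + 7*W (F(k, W) = (3 + W)*(4 + 3) = (3 + W)*7 = 21 + 7*W)
1444*(-194) + F(-7, 39) = 1444*(-194) + (21 + 7*39) = -280136 + (21 + 273) = -280136 + 294 = -279842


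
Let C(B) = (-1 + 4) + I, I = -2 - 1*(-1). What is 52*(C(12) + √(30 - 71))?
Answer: 104 + 52*I*√41 ≈ 104.0 + 332.96*I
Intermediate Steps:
I = -1 (I = -2 + 1 = -1)
C(B) = 2 (C(B) = (-1 + 4) - 1 = 3 - 1 = 2)
52*(C(12) + √(30 - 71)) = 52*(2 + √(30 - 71)) = 52*(2 + √(-41)) = 52*(2 + I*√41) = 104 + 52*I*√41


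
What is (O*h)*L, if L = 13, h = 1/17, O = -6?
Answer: -78/17 ≈ -4.5882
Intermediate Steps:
h = 1/17 ≈ 0.058824
(O*h)*L = -6*1/17*13 = -6/17*13 = -78/17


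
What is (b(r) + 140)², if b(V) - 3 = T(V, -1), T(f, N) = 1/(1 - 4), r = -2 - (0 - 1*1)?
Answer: 183184/9 ≈ 20354.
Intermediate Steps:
r = -1 (r = -2 - (0 - 1) = -2 - 1*(-1) = -2 + 1 = -1)
T(f, N) = -⅓ (T(f, N) = 1/(-3) = -⅓)
b(V) = 8/3 (b(V) = 3 - ⅓ = 8/3)
(b(r) + 140)² = (8/3 + 140)² = (428/3)² = 183184/9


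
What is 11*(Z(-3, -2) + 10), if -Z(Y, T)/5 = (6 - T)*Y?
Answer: 1430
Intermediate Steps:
Z(Y, T) = -5*Y*(6 - T) (Z(Y, T) = -5*(6 - T)*Y = -5*Y*(6 - T))
11*(Z(-3, -2) + 10) = 11*(5*(-3)*(-6 - 2) + 10) = 11*(5*(-3)*(-8) + 10) = 11*(120 + 10) = 11*130 = 1430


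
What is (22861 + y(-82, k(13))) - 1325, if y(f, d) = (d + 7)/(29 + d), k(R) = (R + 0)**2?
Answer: 193832/9 ≈ 21537.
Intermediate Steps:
k(R) = R**2
y(f, d) = (7 + d)/(29 + d)
(22861 + y(-82, k(13))) - 1325 = (22861 + (7 + 13**2)/(29 + 13**2)) - 1325 = (22861 + (7 + 169)/(29 + 169)) - 1325 = (22861 + 176/198) - 1325 = (22861 + (1/198)*176) - 1325 = (22861 + 8/9) - 1325 = 205757/9 - 1325 = 193832/9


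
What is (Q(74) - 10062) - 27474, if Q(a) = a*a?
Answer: -32060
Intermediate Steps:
Q(a) = a²
(Q(74) - 10062) - 27474 = (74² - 10062) - 27474 = (5476 - 10062) - 27474 = -4586 - 27474 = -32060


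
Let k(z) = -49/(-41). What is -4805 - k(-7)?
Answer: -197054/41 ≈ -4806.2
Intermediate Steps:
k(z) = 49/41 (k(z) = -49*(-1/41) = 49/41)
-4805 - k(-7) = -4805 - 1*49/41 = -4805 - 49/41 = -197054/41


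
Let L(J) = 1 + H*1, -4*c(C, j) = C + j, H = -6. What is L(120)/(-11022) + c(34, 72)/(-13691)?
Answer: 180269/75451101 ≈ 0.0023892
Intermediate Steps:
c(C, j) = -C/4 - j/4 (c(C, j) = -(C + j)/4 = -C/4 - j/4)
L(J) = -5 (L(J) = 1 - 6*1 = 1 - 6 = -5)
L(120)/(-11022) + c(34, 72)/(-13691) = -5/(-11022) + (-¼*34 - ¼*72)/(-13691) = -5*(-1/11022) + (-17/2 - 18)*(-1/13691) = 5/11022 - 53/2*(-1/13691) = 5/11022 + 53/27382 = 180269/75451101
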